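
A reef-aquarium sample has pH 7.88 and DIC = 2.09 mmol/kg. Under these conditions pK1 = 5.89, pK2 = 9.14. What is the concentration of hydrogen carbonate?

[HCO3⁻] = 1.96 mmol/kg

α₁ = 1 / (1 + [H⁺]/K1 + K2/[H⁺]) = 1 / (1 + 10^-1.99 + 10^-1.26)
   = 1 / (1 + 0.010233 + 0.054954) = 1/1.0652 = 0.9388
[HCO3⁻] = α₁ × DIC = 0.9388 × 2.09 = 1.96 mmol/kg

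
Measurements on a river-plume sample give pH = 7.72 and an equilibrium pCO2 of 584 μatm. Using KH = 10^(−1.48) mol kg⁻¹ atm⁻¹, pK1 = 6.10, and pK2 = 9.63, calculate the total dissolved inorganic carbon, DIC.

DIC = 0.835 mmol/kg

[CO2*] = KH · pCO2 = 10^(−1.48) × 584×10^-6 = 1.934×10^-5 mol/kg
α₀ = 1/(1 + K1/[H⁺] + K1K2/[H⁺]²) = 1/(1 + 10^+1.62 + 10^-0.29) = 0.02315
DIC = [CO2*]/α₀ = 1.934×10^-5 / 0.02315 = 0.835 mmol/kg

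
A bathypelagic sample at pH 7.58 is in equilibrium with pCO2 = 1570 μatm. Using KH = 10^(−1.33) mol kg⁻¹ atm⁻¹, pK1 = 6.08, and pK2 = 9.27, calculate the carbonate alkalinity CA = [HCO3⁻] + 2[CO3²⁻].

[CO2*] = KH · pCO2 = 10^(−1.33) × 1570×10^-6 = 7.343×10^-5 mol/kg
α₀ = 1/(1 + K1/[H⁺] + K1K2/[H⁺]²) = 1/(1 + 10^+1.50 + 10^-0.19) = 0.03006
DIC = [CO2*]/α₀ = 7.343×10^-5 / 0.03006 = 2.443 mmol/kg
CA = (α₁ + 2α₂)·DIC = (0.9505 + 2×0.01941) × 2.443 = 2.42 mmol/kg

CA = 2.42 mmol/kg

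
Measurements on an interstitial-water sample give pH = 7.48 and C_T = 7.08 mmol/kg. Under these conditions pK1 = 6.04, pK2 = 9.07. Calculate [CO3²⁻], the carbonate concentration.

[CO3²⁻] = 0.171 mmol/kg

α₂ = 1 / (1 + [H⁺]/K2 + [H⁺]²/(K1K2)) = 1 / (1 + 10^+1.59 + 10^+0.15)
   = 1 / (1 + 38.905 + 1.4125) = 1/41.317 = 0.02420
[CO3²⁻] = α₂ × DIC = 0.02420 × 7.08 = 0.171 mmol/kg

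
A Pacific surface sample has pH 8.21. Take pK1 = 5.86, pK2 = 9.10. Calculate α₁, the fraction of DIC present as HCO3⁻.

α₁ = 0.882

α₁ = 1 / (1 + [H⁺]/K1 + K2/[H⁺]) = 1 / (1 + 10^-2.35 + 10^-0.89)
   = 1 / (1 + 0.0044668 + 0.12882) = 1/1.1333 = 0.8824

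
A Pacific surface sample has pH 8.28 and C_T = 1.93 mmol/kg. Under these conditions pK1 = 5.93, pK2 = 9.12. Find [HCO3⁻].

[HCO3⁻] = 1.68 mmol/kg

α₁ = 1 / (1 + [H⁺]/K1 + K2/[H⁺]) = 1 / (1 + 10^-2.35 + 10^-0.84)
   = 1 / (1 + 0.0044668 + 0.14454) = 1/1.1490 = 0.8703
[HCO3⁻] = α₁ × DIC = 0.8703 × 1.93 = 1.68 mmol/kg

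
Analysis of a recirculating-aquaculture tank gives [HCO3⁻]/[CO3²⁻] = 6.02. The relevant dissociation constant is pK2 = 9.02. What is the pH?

From K2 = [H⁺][CO3²⁻]/[HCO3⁻]:  pH = pK2 − log₁₀([HCO3⁻]/[CO3²⁻])
log₁₀(6.02) = +0.780
pH = 9.02 − (+0.780) = 8.24

pH = 8.24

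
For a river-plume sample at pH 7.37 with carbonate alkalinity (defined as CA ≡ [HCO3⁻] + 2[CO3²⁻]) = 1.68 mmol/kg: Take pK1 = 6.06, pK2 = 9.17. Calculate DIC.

DIC = 1.73 mmol/kg

CA = [HCO3⁻] + 2[CO3²⁻] = (α₁ + 2α₂)·DIC
At pH 7.37: [H⁺]/K1 = 10^-1.31 = 0.048978, K2/[H⁺] = 10^-1.80 = 0.015849
α₁ = 1/(1 + 0.048978 + 0.015849) = 1/1.0648 = 0.9391; α₂ = α₁·K2/[H⁺] = 0.01488
α₁ + 2α₂ = 0.9689
DIC = CA / (α₁ + 2α₂) = 1.68 / 0.9689 = 1.73 mmol/kg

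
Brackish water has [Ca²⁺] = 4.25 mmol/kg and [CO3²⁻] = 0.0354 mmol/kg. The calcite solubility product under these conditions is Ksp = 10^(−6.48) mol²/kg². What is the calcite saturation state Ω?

Ksp = 10^(−6.48) = 3.311×10^-7
Ω = [Ca²⁺][CO3²⁻]/Ksp = (4.25×10^-3)(0.0354×10^-3) / 3.311×10^-7 = 0.454

Ω = 0.454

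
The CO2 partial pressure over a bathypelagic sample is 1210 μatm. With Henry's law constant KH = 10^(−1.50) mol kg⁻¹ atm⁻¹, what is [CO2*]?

KH = 10^(−1.50) = 3.162×10^-2 mol kg⁻¹ atm⁻¹
[CO2*] = KH · pCO2 = 3.162×10^-2 × 1210×10^-6 atm = 3.83×10^-5 mol/kg

[CO2*] = 38.3 μmol/kg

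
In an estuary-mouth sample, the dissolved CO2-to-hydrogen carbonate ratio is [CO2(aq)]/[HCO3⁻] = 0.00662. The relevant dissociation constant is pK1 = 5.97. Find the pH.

From K1 = [H⁺][HCO3⁻]/[CO2(aq)]:  pH = pK1 − log₁₀([CO2(aq)]/[HCO3⁻])
log₁₀(0.00662) = -2.179
pH = 5.97 − (-2.179) = 8.15

pH = 8.15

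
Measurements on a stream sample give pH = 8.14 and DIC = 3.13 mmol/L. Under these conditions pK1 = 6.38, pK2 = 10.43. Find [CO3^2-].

α₂ = 1 / (1 + [H⁺]/K2 + [H⁺]²/(K1K2)) = 1 / (1 + 10^+2.29 + 10^+0.53)
   = 1 / (1 + 194.98 + 3.3884) = 1/199.37 = 0.005016
[CO3²⁻] = α₂ × DIC = 0.005016 × 3.13 = 0.0157 mmol/L = 15.7 μmol/L

[CO3²⁻] = 15.7 μmol/L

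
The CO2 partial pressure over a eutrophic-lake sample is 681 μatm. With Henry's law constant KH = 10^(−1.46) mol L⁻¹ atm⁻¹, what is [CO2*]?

[CO2*] = 23.6 μmol/L

KH = 10^(−1.46) = 3.467×10^-2 mol L⁻¹ atm⁻¹
[CO2*] = KH · pCO2 = 3.467×10^-2 × 681×10^-6 atm = 2.36×10^-5 mol/L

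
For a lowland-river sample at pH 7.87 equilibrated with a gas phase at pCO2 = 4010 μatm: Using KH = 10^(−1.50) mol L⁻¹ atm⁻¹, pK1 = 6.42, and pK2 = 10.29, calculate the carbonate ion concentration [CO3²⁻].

[CO2*] = KH · pCO2 = 10^(−1.50) × 4010×10^-6 = 1.268×10^-4 mol/L
α₀ = 1/(1 + K1/[H⁺] + K1K2/[H⁺]²) = 1/(1 + 10^+1.45 + 10^-0.97) = 0.03414
DIC = [CO2*]/α₀ = 1.268×10^-4 / 0.03414 = 3.714 mmol/L
[CO3²⁻] = α₂·DIC; α₂ = 0.003658, so [CO3²⁻] = 0.003658 × 3.714 = 0.0136 mmol/L = 13.6 μmol/L

[CO3²⁻] = 13.6 μmol/L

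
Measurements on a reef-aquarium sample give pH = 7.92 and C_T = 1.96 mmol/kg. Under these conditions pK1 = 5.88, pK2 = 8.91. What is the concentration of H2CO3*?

α₀ = 1 / (1 + K1/[H⁺] + K1K2/[H⁺]²) = 1 / (1 + 10^+2.04 + 10^+1.05)
   = 1 / (1 + 109.65 + 11.220) = 1/121.87 = 0.008206
[CO2*] = α₀ × DIC = 0.008206 × 1.96 = 0.0161 mmol/kg = 16.1 μmol/kg

[CO2*] = 16.1 μmol/kg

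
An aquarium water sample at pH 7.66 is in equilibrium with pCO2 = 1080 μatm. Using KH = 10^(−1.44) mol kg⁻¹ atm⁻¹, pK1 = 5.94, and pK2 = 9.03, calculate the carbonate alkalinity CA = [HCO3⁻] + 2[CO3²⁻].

[CO2*] = KH · pCO2 = 10^(−1.44) × 1080×10^-6 = 3.921×10^-5 mol/kg
α₀ = 1/(1 + K1/[H⁺] + K1K2/[H⁺]²) = 1/(1 + 10^+1.72 + 10^+0.35) = 0.01795
DIC = [CO2*]/α₀ = 3.921×10^-5 / 0.01795 = 2.185 mmol/kg
CA = (α₁ + 2α₂)·DIC = (0.9419 + 2×0.04018) × 2.185 = 2.23 mmol/kg

CA = 2.23 mmol/kg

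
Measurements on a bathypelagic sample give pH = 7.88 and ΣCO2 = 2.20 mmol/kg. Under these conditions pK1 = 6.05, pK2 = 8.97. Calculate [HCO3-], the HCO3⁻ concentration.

α₁ = 1 / (1 + [H⁺]/K1 + K2/[H⁺]) = 1 / (1 + 10^-1.83 + 10^-1.09)
   = 1 / (1 + 0.014791 + 0.081283) = 1/1.0961 = 0.9123
[HCO3⁻] = α₁ × DIC = 0.9123 × 2.20 = 2.01 mmol/kg

[HCO3⁻] = 2.01 mmol/kg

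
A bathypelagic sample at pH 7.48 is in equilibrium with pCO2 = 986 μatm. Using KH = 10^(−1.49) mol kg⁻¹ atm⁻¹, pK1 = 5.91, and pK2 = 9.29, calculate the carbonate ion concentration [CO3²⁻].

[CO2*] = KH · pCO2 = 10^(−1.49) × 986×10^-6 = 3.191×10^-5 mol/kg
α₀ = 1/(1 + K1/[H⁺] + K1K2/[H⁺]²) = 1/(1 + 10^+1.57 + 10^-0.24) = 0.02582
DIC = [CO2*]/α₀ = 3.191×10^-5 / 0.02582 = 1.236 mmol/kg
[CO3²⁻] = α₂·DIC; α₂ = 0.01486, so [CO3²⁻] = 0.01486 × 1.236 = 0.0184 mmol/kg = 18.4 μmol/kg

[CO3²⁻] = 18.4 μmol/kg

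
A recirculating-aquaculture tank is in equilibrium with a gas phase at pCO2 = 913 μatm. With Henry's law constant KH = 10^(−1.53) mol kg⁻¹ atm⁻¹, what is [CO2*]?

[CO2*] = 26.9 μmol/kg

KH = 10^(−1.53) = 2.951×10^-2 mol kg⁻¹ atm⁻¹
[CO2*] = KH · pCO2 = 2.951×10^-2 × 913×10^-6 atm = 2.69×10^-5 mol/kg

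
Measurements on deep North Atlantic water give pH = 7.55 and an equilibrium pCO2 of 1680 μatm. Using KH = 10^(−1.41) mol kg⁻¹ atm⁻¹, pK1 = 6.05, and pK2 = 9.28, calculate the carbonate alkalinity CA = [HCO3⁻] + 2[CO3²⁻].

CA = 2.14 mmol/kg

[CO2*] = KH · pCO2 = 10^(−1.41) × 1680×10^-6 = 6.536×10^-5 mol/kg
α₀ = 1/(1 + K1/[H⁺] + K1K2/[H⁺]²) = 1/(1 + 10^+1.50 + 10^-0.23) = 0.03011
DIC = [CO2*]/α₀ = 6.536×10^-5 / 0.03011 = 2.171 mmol/kg
CA = (α₁ + 2α₂)·DIC = (0.9522 + 2×0.01773) × 2.171 = 2.14 mmol/kg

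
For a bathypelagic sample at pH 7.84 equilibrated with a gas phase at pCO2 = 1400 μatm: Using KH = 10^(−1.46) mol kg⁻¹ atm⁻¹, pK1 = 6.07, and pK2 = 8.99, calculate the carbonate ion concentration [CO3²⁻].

[CO2*] = KH · pCO2 = 10^(−1.46) × 1400×10^-6 = 4.854×10^-5 mol/kg
α₀ = 1/(1 + K1/[H⁺] + K1K2/[H⁺]²) = 1/(1 + 10^+1.77 + 10^+0.62) = 0.01561
DIC = [CO2*]/α₀ = 4.854×10^-5 / 0.01561 = 3.109 mmol/kg
[CO3²⁻] = α₂·DIC; α₂ = 0.06508, so [CO3²⁻] = 0.06508 × 3.109 = 0.202 mmol/kg

[CO3²⁻] = 0.202 mmol/kg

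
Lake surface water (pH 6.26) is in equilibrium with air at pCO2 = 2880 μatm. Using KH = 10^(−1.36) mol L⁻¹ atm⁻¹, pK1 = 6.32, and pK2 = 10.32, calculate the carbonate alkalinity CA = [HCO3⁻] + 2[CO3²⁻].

CA = 0.110 mmol/L

[CO2*] = KH · pCO2 = 10^(−1.36) × 2880×10^-6 = 1.257×10^-4 mol/L
α₀ = 1/(1 + K1/[H⁺] + K1K2/[H⁺]²) = 1/(1 + 10^-0.06 + 10^-4.12) = 0.5345
DIC = [CO2*]/α₀ = 1.257×10^-4 / 0.5345 = 0.2352 mmol/L
CA = (α₁ + 2α₂)·DIC = (0.4655 + 2×4.054×10^-5) × 0.2352 = 0.110 mmol/L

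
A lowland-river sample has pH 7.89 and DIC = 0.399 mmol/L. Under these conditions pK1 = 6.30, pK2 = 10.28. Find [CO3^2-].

[CO3²⁻] = 1.58 μmol/L

α₂ = 1 / (1 + [H⁺]/K2 + [H⁺]²/(K1K2)) = 1 / (1 + 10^+2.39 + 10^+0.80)
   = 1 / (1 + 245.47 + 6.3096) = 1/252.78 = 0.003956
[CO3²⁻] = α₂ × DIC = 0.003956 × 0.399 = 0.00158 mmol/L = 1.58 μmol/L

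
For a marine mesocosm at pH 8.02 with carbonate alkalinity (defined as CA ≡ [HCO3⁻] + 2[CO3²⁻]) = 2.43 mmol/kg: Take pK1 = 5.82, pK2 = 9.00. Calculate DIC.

DIC = 2.23 mmol/kg

CA = [HCO3⁻] + 2[CO3²⁻] = (α₁ + 2α₂)·DIC
At pH 8.02: [H⁺]/K1 = 10^-2.20 = 0.0063096, K2/[H⁺] = 10^-0.98 = 0.10471
α₁ = 1/(1 + 0.0063096 + 0.10471) = 1/1.1110 = 0.9001; α₂ = α₁·K2/[H⁺] = 0.09425
α₁ + 2α₂ = 1.0886
DIC = CA / (α₁ + 2α₂) = 2.43 / 1.0886 = 2.23 mmol/kg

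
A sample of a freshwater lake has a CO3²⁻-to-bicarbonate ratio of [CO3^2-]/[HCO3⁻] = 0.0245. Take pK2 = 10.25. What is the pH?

pH = 8.64

From K2 = [H⁺][CO3^2-]/[HCO3⁻]:  pH = pK2 + log₁₀([CO3^2-]/[HCO3⁻])
log₁₀(0.0245) = -1.611
pH = 10.25 + (-1.611) = 8.64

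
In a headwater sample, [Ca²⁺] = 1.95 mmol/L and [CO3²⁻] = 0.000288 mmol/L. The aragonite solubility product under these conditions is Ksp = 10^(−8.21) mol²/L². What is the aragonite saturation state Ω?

Ω = 0.0911

Ksp = 10^(−8.21) = 6.166×10^-9
Ω = [Ca²⁺][CO3²⁻]/Ksp = (1.95×10^-3)(0.000288×10^-3) / 6.166×10^-9 = 0.0911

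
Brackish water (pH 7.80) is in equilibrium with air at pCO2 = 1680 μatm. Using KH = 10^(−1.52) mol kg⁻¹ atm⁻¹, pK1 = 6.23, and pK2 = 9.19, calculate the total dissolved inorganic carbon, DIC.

[CO2*] = KH · pCO2 = 10^(−1.52) × 1680×10^-6 = 5.074×10^-5 mol/kg
α₀ = 1/(1 + K1/[H⁺] + K1K2/[H⁺]²) = 1/(1 + 10^+1.57 + 10^+0.18) = 0.02521
DIC = [CO2*]/α₀ = 5.074×10^-5 / 0.02521 = 2.01 mmol/kg

DIC = 2.01 mmol/kg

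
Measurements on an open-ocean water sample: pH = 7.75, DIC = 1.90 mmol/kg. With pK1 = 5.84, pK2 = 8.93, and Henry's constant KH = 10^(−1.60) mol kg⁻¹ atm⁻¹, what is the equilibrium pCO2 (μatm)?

α₀ = 1 / (1 + K1/[H⁺] + K1K2/[H⁺]²) = 1 / (1 + 10^+1.91 + 10^+0.73)
   = 1 / (1 + 81.283 + 5.3703) = 1/87.653 = 0.01141
[CO2*] = α₀ × DIC = 0.01141 × 1.90 = 0.02168 mmol/kg
pCO2 = [CO2*]/KH = 2.168×10^-5 / 2.512×10^-2 = 863 μatm

pCO2 = 863 μatm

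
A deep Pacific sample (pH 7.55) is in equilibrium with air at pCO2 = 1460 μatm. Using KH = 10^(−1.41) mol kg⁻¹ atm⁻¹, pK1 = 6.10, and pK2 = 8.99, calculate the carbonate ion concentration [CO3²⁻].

[CO3²⁻] = 0.0581 mmol/kg

[CO2*] = KH · pCO2 = 10^(−1.41) × 1460×10^-6 = 5.680×10^-5 mol/kg
α₀ = 1/(1 + K1/[H⁺] + K1K2/[H⁺]²) = 1/(1 + 10^+1.45 + 10^+0.01) = 0.03310
DIC = [CO2*]/α₀ = 5.680×10^-5 / 0.03310 = 1.716 mmol/kg
[CO3²⁻] = α₂·DIC; α₂ = 0.03388, so [CO3²⁻] = 0.03388 × 1.716 = 0.0581 mmol/kg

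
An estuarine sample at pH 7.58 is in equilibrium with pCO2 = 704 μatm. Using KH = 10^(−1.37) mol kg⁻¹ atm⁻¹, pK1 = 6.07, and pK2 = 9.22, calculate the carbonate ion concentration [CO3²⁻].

[CO3²⁻] = 0.0223 mmol/kg

[CO2*] = KH · pCO2 = 10^(−1.37) × 704×10^-6 = 3.003×10^-5 mol/kg
α₀ = 1/(1 + K1/[H⁺] + K1K2/[H⁺]²) = 1/(1 + 10^+1.51 + 10^-0.13) = 0.02932
DIC = [CO2*]/α₀ = 3.003×10^-5 / 0.02932 = 1.024 mmol/kg
[CO3²⁻] = α₂·DIC; α₂ = 0.02174, so [CO3²⁻] = 0.02174 × 1.024 = 0.0223 mmol/kg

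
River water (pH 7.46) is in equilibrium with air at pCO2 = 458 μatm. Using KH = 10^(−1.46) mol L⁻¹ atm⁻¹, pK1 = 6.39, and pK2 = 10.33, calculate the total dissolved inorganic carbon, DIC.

[CO2*] = KH · pCO2 = 10^(−1.46) × 458×10^-6 = 1.588×10^-5 mol/L
α₀ = 1/(1 + K1/[H⁺] + K1K2/[H⁺]²) = 1/(1 + 10^+1.07 + 10^-1.80) = 0.07834
DIC = [CO2*]/α₀ = 1.588×10^-5 / 0.07834 = 0.203 mmol/L

DIC = 0.203 mmol/L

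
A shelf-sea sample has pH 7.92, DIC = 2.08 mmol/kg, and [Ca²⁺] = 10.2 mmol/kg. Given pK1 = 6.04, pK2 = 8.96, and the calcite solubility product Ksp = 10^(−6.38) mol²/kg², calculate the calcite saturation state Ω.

α₂ = 1 / (1 + [H⁺]/K2 + [H⁺]²/(K1K2)) = 1 / (1 + 10^+1.04 + 10^-0.84)
   = 1 / (1 + 10.965 + 0.14454) = 1/12.109 = 0.08258
[CO3²⁻] = α₂ × DIC = 0.08258 × 2.08 = 0.1718 mmol/kg
Ksp = 10^(−6.38) = 4.169×10^-7
Ω = [Ca²⁺][CO3²⁻]/Ksp = (10.2×10^-3)(1.718×10^-4) / 4.169×10^-7 = 4.20

Ω = 4.20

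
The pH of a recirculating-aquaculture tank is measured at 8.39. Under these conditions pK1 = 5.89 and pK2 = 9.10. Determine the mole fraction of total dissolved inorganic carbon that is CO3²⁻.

α₂ = 1 / (1 + [H⁺]/K2 + [H⁺]²/(K1K2)) = 1 / (1 + 10^+0.71 + 10^-1.79)
   = 1 / (1 + 5.1286 + 0.016218) = 1/6.1448 = 0.1627

α₂ = 0.163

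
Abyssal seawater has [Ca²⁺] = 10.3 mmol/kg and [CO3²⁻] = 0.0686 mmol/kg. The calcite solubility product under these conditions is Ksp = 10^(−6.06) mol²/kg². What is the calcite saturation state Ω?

Ω = 0.811

Ksp = 10^(−6.06) = 8.710×10^-7
Ω = [Ca²⁺][CO3²⁻]/Ksp = (10.3×10^-3)(0.0686×10^-3) / 8.710×10^-7 = 0.811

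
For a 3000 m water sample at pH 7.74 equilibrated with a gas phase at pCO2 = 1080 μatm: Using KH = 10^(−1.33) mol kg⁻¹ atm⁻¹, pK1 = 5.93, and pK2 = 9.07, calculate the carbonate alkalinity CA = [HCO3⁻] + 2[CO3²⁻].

CA = 3.57 mmol/kg

[CO2*] = KH · pCO2 = 10^(−1.33) × 1080×10^-6 = 5.052×10^-5 mol/kg
α₀ = 1/(1 + K1/[H⁺] + K1K2/[H⁺]²) = 1/(1 + 10^+1.81 + 10^+0.48) = 0.01458
DIC = [CO2*]/α₀ = 5.052×10^-5 / 0.01458 = 3.465 mmol/kg
CA = (α₁ + 2α₂)·DIC = (0.9414 + 2×0.04403) × 3.465 = 3.57 mmol/kg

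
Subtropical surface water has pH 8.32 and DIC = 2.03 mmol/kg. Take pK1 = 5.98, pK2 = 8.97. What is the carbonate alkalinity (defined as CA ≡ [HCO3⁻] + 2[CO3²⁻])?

CA = [HCO3⁻] + 2[CO3²⁻] = (α₁ + 2α₂)·DIC
At pH 8.32: [H⁺]/K1 = 10^-2.34 = 0.0045709, K2/[H⁺] = 10^-0.65 = 0.22387
α₁ = 1/(1 + 0.0045709 + 0.22387) = 1/1.2284 = 0.8140; α₂ = α₁·K2/[H⁺] = 0.1822
α₁ + 2α₂ = 1.1785
CA = 1.1785 × 2.03 = 2.39 mmol/kg

CA = 2.39 mmol/kg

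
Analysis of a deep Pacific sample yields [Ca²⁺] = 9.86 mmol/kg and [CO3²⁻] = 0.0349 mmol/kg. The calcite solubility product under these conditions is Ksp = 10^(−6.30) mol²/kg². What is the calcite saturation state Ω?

Ksp = 10^(−6.30) = 5.012×10^-7
Ω = [Ca²⁺][CO3²⁻]/Ksp = (9.86×10^-3)(0.0349×10^-3) / 5.012×10^-7 = 0.687

Ω = 0.687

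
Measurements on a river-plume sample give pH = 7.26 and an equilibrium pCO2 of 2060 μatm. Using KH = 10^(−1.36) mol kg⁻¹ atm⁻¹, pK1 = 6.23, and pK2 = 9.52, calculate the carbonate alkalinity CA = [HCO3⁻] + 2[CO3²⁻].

CA = 0.974 mmol/kg

[CO2*] = KH · pCO2 = 10^(−1.36) × 2060×10^-6 = 8.992×10^-5 mol/kg
α₀ = 1/(1 + K1/[H⁺] + K1K2/[H⁺]²) = 1/(1 + 10^+1.03 + 10^-1.23) = 0.08493
DIC = [CO2*]/α₀ = 8.992×10^-5 / 0.08493 = 1.059 mmol/kg
CA = (α₁ + 2α₂)·DIC = (0.9101 + 2×0.005001) × 1.059 = 0.974 mmol/kg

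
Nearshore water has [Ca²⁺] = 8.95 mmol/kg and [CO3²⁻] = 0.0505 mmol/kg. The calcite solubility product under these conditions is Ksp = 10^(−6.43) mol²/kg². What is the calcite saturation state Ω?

Ksp = 10^(−6.43) = 3.715×10^-7
Ω = [Ca²⁺][CO3²⁻]/Ksp = (8.95×10^-3)(0.0505×10^-3) / 3.715×10^-7 = 1.22

Ω = 1.22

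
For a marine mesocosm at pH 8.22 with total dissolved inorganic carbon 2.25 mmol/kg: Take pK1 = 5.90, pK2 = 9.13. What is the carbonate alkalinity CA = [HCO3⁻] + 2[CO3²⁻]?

CA = 2.49 mmol/kg

CA = [HCO3⁻] + 2[CO3²⁻] = (α₁ + 2α₂)·DIC
At pH 8.22: [H⁺]/K1 = 10^-2.32 = 0.0047863, K2/[H⁺] = 10^-0.91 = 0.12303
α₁ = 1/(1 + 0.0047863 + 0.12303) = 1/1.1278 = 0.8867; α₂ = α₁·K2/[H⁺] = 0.1091
α₁ + 2α₂ = 1.1048
CA = 1.1048 × 2.25 = 2.49 mmol/kg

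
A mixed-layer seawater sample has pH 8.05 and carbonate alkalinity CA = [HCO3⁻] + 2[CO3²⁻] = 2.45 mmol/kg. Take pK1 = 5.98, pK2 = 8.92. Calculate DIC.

DIC = 2.21 mmol/kg

CA = [HCO3⁻] + 2[CO3²⁻] = (α₁ + 2α₂)·DIC
At pH 8.05: [H⁺]/K1 = 10^-2.07 = 0.0085114, K2/[H⁺] = 10^-0.87 = 0.13490
α₁ = 1/(1 + 0.0085114 + 0.13490) = 1/1.1434 = 0.8746; α₂ = α₁·K2/[H⁺] = 0.1180
α₁ + 2α₂ = 1.1105
DIC = CA / (α₁ + 2α₂) = 2.45 / 1.1105 = 2.21 mmol/kg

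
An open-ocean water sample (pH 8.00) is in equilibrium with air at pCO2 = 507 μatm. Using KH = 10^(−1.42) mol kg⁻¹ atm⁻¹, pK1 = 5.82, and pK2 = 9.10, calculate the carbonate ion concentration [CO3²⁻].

[CO2*] = KH · pCO2 = 10^(−1.42) × 507×10^-6 = 1.928×10^-5 mol/kg
α₀ = 1/(1 + K1/[H⁺] + K1K2/[H⁺]²) = 1/(1 + 10^+2.18 + 10^+1.08) = 0.006084
DIC = [CO2*]/α₀ = 1.928×10^-5 / 0.006084 = 3.168 mmol/kg
[CO3²⁻] = α₂·DIC; α₂ = 0.07314, so [CO3²⁻] = 0.07314 × 3.168 = 0.232 mmol/kg

[CO3²⁻] = 0.232 mmol/kg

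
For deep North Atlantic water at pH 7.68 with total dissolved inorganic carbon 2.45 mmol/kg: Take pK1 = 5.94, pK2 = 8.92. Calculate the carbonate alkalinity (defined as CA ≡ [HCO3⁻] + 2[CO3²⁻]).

CA = [HCO3⁻] + 2[CO3²⁻] = (α₁ + 2α₂)·DIC
At pH 7.68: [H⁺]/K1 = 10^-1.74 = 0.018197, K2/[H⁺] = 10^-1.24 = 0.057544
α₁ = 1/(1 + 0.018197 + 0.057544) = 1/1.0757 = 0.9296; α₂ = α₁·K2/[H⁺] = 0.05349
α₁ + 2α₂ = 1.0366
CA = 1.0366 × 2.45 = 2.54 mmol/kg

CA = 2.54 mmol/kg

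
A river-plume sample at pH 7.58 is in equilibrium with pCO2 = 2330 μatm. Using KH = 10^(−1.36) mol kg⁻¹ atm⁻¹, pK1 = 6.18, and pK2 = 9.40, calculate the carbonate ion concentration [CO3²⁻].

[CO3²⁻] = 0.0387 mmol/kg

[CO2*] = KH · pCO2 = 10^(−1.36) × 2330×10^-6 = 1.017×10^-4 mol/kg
α₀ = 1/(1 + K1/[H⁺] + K1K2/[H⁺]²) = 1/(1 + 10^+1.40 + 10^-0.42) = 0.03774
DIC = [CO2*]/α₀ = 1.017×10^-4 / 0.03774 = 2.695 mmol/kg
[CO3²⁻] = α₂·DIC; α₂ = 0.01435, so [CO3²⁻] = 0.01435 × 2.695 = 0.0387 mmol/kg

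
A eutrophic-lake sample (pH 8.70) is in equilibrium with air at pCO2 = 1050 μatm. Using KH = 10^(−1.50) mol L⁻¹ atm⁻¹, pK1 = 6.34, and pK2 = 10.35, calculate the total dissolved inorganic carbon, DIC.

[CO2*] = KH · pCO2 = 10^(−1.50) × 1050×10^-6 = 3.320×10^-5 mol/L
α₀ = 1/(1 + K1/[H⁺] + K1K2/[H⁺]²) = 1/(1 + 10^+2.36 + 10^+0.71) = 0.004251
DIC = [CO2*]/α₀ = 3.320×10^-5 / 0.004251 = 7.81 mmol/L

DIC = 7.81 mmol/L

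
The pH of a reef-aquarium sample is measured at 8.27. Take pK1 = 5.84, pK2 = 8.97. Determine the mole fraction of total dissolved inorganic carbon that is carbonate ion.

α₂ = 1 / (1 + [H⁺]/K2 + [H⁺]²/(K1K2)) = 1 / (1 + 10^+0.70 + 10^-1.73)
   = 1 / (1 + 5.0119 + 0.018621) = 1/6.0305 = 0.1658

α₂ = 0.166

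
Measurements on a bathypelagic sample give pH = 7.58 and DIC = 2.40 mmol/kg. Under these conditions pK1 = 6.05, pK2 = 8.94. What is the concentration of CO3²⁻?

[CO3²⁻] = 0.0976 mmol/kg

α₂ = 1 / (1 + [H⁺]/K2 + [H⁺]²/(K1K2)) = 1 / (1 + 10^+1.36 + 10^-0.17)
   = 1 / (1 + 22.909 + 0.67608) = 1/24.585 = 0.04068
[CO3²⁻] = α₂ × DIC = 0.04068 × 2.40 = 0.0976 mmol/kg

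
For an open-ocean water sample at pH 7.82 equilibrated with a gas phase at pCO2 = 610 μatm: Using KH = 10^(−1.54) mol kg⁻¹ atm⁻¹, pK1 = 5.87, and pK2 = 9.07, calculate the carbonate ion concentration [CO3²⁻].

[CO3²⁻] = 0.0882 mmol/kg

[CO2*] = KH · pCO2 = 10^(−1.54) × 610×10^-6 = 1.759×10^-5 mol/kg
α₀ = 1/(1 + K1/[H⁺] + K1K2/[H⁺]²) = 1/(1 + 10^+1.95 + 10^+0.70) = 0.01051
DIC = [CO2*]/α₀ = 1.759×10^-5 / 0.01051 = 1.674 mmol/kg
[CO3²⁻] = α₂·DIC; α₂ = 0.05268, so [CO3²⁻] = 0.05268 × 1.674 = 0.0882 mmol/kg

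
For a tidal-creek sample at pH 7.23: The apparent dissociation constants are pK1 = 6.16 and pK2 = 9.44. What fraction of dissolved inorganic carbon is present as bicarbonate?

α₁ = 0.916

α₁ = 1 / (1 + [H⁺]/K1 + K2/[H⁺]) = 1 / (1 + 10^-1.07 + 10^-2.21)
   = 1 / (1 + 0.085114 + 0.0061660) = 1/1.0913 = 0.9164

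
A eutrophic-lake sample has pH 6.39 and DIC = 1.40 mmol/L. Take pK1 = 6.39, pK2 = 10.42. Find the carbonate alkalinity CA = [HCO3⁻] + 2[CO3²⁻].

CA = [HCO3⁻] + 2[CO3²⁻] = (α₁ + 2α₂)·DIC
At pH 6.39: [H⁺]/K1 = 10^0.00 = 1.0000, K2/[H⁺] = 10^-4.03 = 9.3325×10^-5
α₁ = 1/(1 + 1.0000 + 9.3325×10^-5) = 1/2.0001 = 0.5000; α₂ = α₁·K2/[H⁺] = 4.666×10^-5
α₁ + 2α₂ = 0.5001
CA = 0.5001 × 1.40 = 0.700 mmol/L

CA = 0.700 mmol/L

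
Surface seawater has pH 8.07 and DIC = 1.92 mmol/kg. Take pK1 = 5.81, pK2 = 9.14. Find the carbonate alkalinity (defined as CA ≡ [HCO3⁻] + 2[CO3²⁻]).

CA = [HCO3⁻] + 2[CO3²⁻] = (α₁ + 2α₂)·DIC
At pH 8.07: [H⁺]/K1 = 10^-2.26 = 0.0054954, K2/[H⁺] = 10^-1.07 = 0.085114
α₁ = 1/(1 + 0.0054954 + 0.085114) = 1/1.0906 = 0.9169; α₂ = α₁·K2/[H⁺] = 0.07804
α₁ + 2α₂ = 1.0730
CA = 1.0730 × 1.92 = 2.06 mmol/kg

CA = 2.06 mmol/kg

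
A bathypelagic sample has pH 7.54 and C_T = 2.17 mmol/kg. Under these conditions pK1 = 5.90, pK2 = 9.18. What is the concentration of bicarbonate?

[HCO3⁻] = 2.07 mmol/kg

α₁ = 1 / (1 + [H⁺]/K1 + K2/[H⁺]) = 1 / (1 + 10^-1.64 + 10^-1.64)
   = 1 / (1 + 0.022909 + 0.022909) = 1/1.0458 = 0.9562
[HCO3⁻] = α₁ × DIC = 0.9562 × 2.17 = 2.07 mmol/kg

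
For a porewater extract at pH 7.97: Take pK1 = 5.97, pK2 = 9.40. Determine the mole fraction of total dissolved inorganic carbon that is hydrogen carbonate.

α₁ = 0.955

α₁ = 1 / (1 + [H⁺]/K1 + K2/[H⁺]) = 1 / (1 + 10^-2.00 + 10^-1.43)
   = 1 / (1 + 0.010000 + 0.037154) = 1/1.0472 = 0.9550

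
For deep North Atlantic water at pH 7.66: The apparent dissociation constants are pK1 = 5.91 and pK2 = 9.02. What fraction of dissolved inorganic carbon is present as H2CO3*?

α₀ = 1 / (1 + K1/[H⁺] + K1K2/[H⁺]²) = 1 / (1 + 10^+1.75 + 10^+0.39)
   = 1 / (1 + 56.234 + 2.4547) = 1/59.689 = 0.01675

α₀ = 0.0168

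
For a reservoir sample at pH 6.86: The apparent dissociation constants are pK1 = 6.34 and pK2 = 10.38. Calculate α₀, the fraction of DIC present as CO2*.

α₀ = 0.232

α₀ = 1 / (1 + K1/[H⁺] + K1K2/[H⁺]²) = 1 / (1 + 10^+0.52 + 10^-3.00)
   = 1 / (1 + 3.3113 + 0.0010000) = 1/4.3123 = 0.2319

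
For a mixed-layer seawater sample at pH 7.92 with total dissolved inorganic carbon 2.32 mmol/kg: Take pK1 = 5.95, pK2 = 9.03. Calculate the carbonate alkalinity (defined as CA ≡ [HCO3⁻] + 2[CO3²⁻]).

CA = [HCO3⁻] + 2[CO3²⁻] = (α₁ + 2α₂)·DIC
At pH 7.92: [H⁺]/K1 = 10^-1.97 = 0.010715, K2/[H⁺] = 10^-1.11 = 0.077625
α₁ = 1/(1 + 0.010715 + 0.077625) = 1/1.0883 = 0.9188; α₂ = α₁·K2/[H⁺] = 0.07132
α₁ + 2α₂ = 1.0615
CA = 1.0615 × 2.32 = 2.46 mmol/kg

CA = 2.46 mmol/kg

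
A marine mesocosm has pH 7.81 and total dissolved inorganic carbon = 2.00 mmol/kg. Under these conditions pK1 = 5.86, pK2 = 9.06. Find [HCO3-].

[HCO3⁻] = 1.87 mmol/kg

α₁ = 1 / (1 + [H⁺]/K1 + K2/[H⁺]) = 1 / (1 + 10^-1.95 + 10^-1.25)
   = 1 / (1 + 0.011220 + 0.056234) = 1/1.0675 = 0.9368
[HCO3⁻] = α₁ × DIC = 0.9368 × 2.00 = 1.87 mmol/kg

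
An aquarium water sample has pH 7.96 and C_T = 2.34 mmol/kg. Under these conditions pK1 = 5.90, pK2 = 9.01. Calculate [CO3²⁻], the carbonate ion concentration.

[CO3²⁻] = 0.190 mmol/kg

α₂ = 1 / (1 + [H⁺]/K2 + [H⁺]²/(K1K2)) = 1 / (1 + 10^+1.05 + 10^-1.01)
   = 1 / (1 + 11.220 + 0.097724) = 1/12.318 = 0.08118
[CO3²⁻] = α₂ × DIC = 0.08118 × 2.34 = 0.190 mmol/kg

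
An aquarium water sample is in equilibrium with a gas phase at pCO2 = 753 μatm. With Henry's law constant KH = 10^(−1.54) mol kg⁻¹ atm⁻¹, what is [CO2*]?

KH = 10^(−1.54) = 2.884×10^-2 mol kg⁻¹ atm⁻¹
[CO2*] = KH · pCO2 = 2.884×10^-2 × 753×10^-6 atm = 2.17×10^-5 mol/kg

[CO2*] = 21.7 μmol/kg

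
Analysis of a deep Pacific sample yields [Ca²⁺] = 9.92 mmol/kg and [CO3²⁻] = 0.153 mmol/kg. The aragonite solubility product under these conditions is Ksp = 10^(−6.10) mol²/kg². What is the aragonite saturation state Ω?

Ω = 1.91

Ksp = 10^(−6.10) = 7.943×10^-7
Ω = [Ca²⁺][CO3²⁻]/Ksp = (9.92×10^-3)(0.153×10^-3) / 7.943×10^-7 = 1.91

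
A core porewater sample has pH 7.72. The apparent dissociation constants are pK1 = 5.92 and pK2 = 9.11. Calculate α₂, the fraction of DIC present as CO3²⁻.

α₂ = 0.0386

α₂ = 1 / (1 + [H⁺]/K2 + [H⁺]²/(K1K2)) = 1 / (1 + 10^+1.39 + 10^-0.41)
   = 1 / (1 + 24.547 + 0.38905) = 1/25.936 = 0.03856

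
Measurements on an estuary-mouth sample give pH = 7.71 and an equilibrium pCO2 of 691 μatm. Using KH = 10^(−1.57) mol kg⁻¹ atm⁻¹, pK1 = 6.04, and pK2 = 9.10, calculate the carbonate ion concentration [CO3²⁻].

[CO2*] = KH · pCO2 = 10^(−1.57) × 691×10^-6 = 1.860×10^-5 mol/kg
α₀ = 1/(1 + K1/[H⁺] + K1K2/[H⁺]²) = 1/(1 + 10^+1.67 + 10^+0.28) = 0.02013
DIC = [CO2*]/α₀ = 1.860×10^-5 / 0.02013 = 0.9240 mmol/kg
[CO3²⁻] = α₂·DIC; α₂ = 0.03836, so [CO3²⁻] = 0.03836 × 0.9240 = 0.0354 mmol/kg

[CO3²⁻] = 0.0354 mmol/kg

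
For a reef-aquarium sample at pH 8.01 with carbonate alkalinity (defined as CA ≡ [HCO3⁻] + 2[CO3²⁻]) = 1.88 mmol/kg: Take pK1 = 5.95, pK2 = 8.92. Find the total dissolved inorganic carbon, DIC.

CA = [HCO3⁻] + 2[CO3²⁻] = (α₁ + 2α₂)·DIC
At pH 8.01: [H⁺]/K1 = 10^-2.06 = 0.0087096, K2/[H⁺] = 10^-0.91 = 0.12303
α₁ = 1/(1 + 0.0087096 + 0.12303) = 1/1.1317 = 0.8836; α₂ = α₁·K2/[H⁺] = 0.1087
α₁ + 2α₂ = 1.1010
DIC = CA / (α₁ + 2α₂) = 1.88 / 1.1010 = 1.71 mmol/kg

DIC = 1.71 mmol/kg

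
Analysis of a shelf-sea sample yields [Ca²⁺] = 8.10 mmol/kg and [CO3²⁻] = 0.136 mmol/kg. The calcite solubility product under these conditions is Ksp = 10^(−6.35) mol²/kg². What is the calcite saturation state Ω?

Ksp = 10^(−6.35) = 4.467×10^-7
Ω = [Ca²⁺][CO3²⁻]/Ksp = (8.10×10^-3)(0.136×10^-3) / 4.467×10^-7 = 2.47

Ω = 2.47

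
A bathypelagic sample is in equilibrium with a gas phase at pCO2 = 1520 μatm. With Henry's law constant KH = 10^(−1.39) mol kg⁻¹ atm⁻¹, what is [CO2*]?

KH = 10^(−1.39) = 4.074×10^-2 mol kg⁻¹ atm⁻¹
[CO2*] = KH · pCO2 = 4.074×10^-2 × 1520×10^-6 atm = 6.19×10^-5 mol/kg

[CO2*] = 61.9 μmol/kg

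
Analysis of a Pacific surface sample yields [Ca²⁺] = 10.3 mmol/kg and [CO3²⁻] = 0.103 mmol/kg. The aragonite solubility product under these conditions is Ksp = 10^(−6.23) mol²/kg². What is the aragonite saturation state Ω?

Ksp = 10^(−6.23) = 5.888×10^-7
Ω = [Ca²⁺][CO3²⁻]/Ksp = (10.3×10^-3)(0.103×10^-3) / 5.888×10^-7 = 1.80

Ω = 1.80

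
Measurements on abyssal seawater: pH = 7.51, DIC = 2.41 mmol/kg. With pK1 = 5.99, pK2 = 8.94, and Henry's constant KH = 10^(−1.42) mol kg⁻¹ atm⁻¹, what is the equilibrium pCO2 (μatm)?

α₀ = 1 / (1 + K1/[H⁺] + K1K2/[H⁺]²) = 1 / (1 + 10^+1.52 + 10^+0.09)
   = 1 / (1 + 33.113 + 1.2303) = 1/35.343 = 0.02829
[CO2*] = α₀ × DIC = 0.02829 × 2.41 = 0.06819 mmol/kg
pCO2 = [CO2*]/KH = 6.819×10^-5 / 3.802×10^-2 = 1790 μatm

pCO2 = 1790 μatm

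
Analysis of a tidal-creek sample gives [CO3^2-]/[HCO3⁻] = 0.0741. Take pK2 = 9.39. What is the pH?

From K2 = [H⁺][CO3^2-]/[HCO3⁻]:  pH = pK2 + log₁₀([CO3^2-]/[HCO3⁻])
log₁₀(0.0741) = -1.130
pH = 9.39 + (-1.130) = 8.26

pH = 8.26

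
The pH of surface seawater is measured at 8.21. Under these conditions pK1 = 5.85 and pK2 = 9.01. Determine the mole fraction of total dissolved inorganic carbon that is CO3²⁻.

α₂ = 1 / (1 + [H⁺]/K2 + [H⁺]²/(K1K2)) = 1 / (1 + 10^+0.80 + 10^-1.56)
   = 1 / (1 + 6.3096 + 0.027542) = 1/7.3371 = 0.1363

α₂ = 0.136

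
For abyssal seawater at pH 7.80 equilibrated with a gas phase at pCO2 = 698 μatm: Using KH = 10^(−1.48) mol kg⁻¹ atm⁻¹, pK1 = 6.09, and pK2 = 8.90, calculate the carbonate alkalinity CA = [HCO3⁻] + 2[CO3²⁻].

CA = 1.37 mmol/kg

[CO2*] = KH · pCO2 = 10^(−1.48) × 698×10^-6 = 2.311×10^-5 mol/kg
α₀ = 1/(1 + K1/[H⁺] + K1K2/[H⁺]²) = 1/(1 + 10^+1.71 + 10^+0.61) = 0.01774
DIC = [CO2*]/α₀ = 2.311×10^-5 / 0.01774 = 1.303 mmol/kg
CA = (α₁ + 2α₂)·DIC = (0.9100 + 2×0.07228) × 1.303 = 1.37 mmol/kg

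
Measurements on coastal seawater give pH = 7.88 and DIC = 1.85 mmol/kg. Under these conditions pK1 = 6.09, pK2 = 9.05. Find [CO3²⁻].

[CO3²⁻] = 0.115 mmol/kg

α₂ = 1 / (1 + [H⁺]/K2 + [H⁺]²/(K1K2)) = 1 / (1 + 10^+1.17 + 10^-0.62)
   = 1 / (1 + 14.791 + 0.23988) = 1/16.031 = 0.06238
[CO3²⁻] = α₂ × DIC = 0.06238 × 1.85 = 0.115 mmol/kg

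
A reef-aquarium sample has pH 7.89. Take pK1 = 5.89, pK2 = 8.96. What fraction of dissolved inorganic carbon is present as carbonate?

α₂ = 0.0777

α₂ = 1 / (1 + [H⁺]/K2 + [H⁺]²/(K1K2)) = 1 / (1 + 10^+1.07 + 10^-0.93)
   = 1 / (1 + 11.749 + 0.11749) = 1/12.866 = 0.07772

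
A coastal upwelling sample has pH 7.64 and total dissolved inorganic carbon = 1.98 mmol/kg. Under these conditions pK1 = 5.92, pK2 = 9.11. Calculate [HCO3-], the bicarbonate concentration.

α₁ = 1 / (1 + [H⁺]/K1 + K2/[H⁺]) = 1 / (1 + 10^-1.72 + 10^-1.47)
   = 1 / (1 + 0.019055 + 0.033884) = 1/1.0529 = 0.9497
[HCO3⁻] = α₁ × DIC = 0.9497 × 1.98 = 1.88 mmol/kg

[HCO3⁻] = 1.88 mmol/kg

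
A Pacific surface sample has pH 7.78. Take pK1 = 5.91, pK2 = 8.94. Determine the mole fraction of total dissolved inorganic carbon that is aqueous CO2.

α₀ = 1 / (1 + K1/[H⁺] + K1K2/[H⁺]²) = 1 / (1 + 10^+1.87 + 10^+0.71)
   = 1 / (1 + 74.131 + 5.1286) = 1/80.260 = 0.01246

α₀ = 0.0125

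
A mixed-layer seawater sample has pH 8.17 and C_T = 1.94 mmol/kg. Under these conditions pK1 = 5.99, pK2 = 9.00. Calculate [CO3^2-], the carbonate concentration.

[CO3²⁻] = 0.249 mmol/kg

α₂ = 1 / (1 + [H⁺]/K2 + [H⁺]²/(K1K2)) = 1 / (1 + 10^+0.83 + 10^-1.35)
   = 1 / (1 + 6.7608 + 0.044668) = 1/7.8055 = 0.1281
[CO3²⁻] = α₂ × DIC = 0.1281 × 1.94 = 0.249 mmol/kg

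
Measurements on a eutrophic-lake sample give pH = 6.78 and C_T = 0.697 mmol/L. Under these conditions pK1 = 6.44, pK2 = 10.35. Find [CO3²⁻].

[CO3²⁻] = 0.129 μmol/L

α₂ = 1 / (1 + [H⁺]/K2 + [H⁺]²/(K1K2)) = 1 / (1 + 10^+3.57 + 10^+3.23)
   = 1 / (1 + 3715.4 + 1698.2) = 1/5414.6 = 0.0001847
[CO3²⁻] = α₂ × DIC = 0.0001847 × 0.697 = 0.000129 mmol/L = 0.129 μmol/L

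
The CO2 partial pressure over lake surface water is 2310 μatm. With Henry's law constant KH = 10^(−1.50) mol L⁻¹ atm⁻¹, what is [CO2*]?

KH = 10^(−1.50) = 3.162×10^-2 mol L⁻¹ atm⁻¹
[CO2*] = KH · pCO2 = 3.162×10^-2 × 2310×10^-6 atm = 7.30×10^-5 mol/L

[CO2*] = 73.0 μmol/L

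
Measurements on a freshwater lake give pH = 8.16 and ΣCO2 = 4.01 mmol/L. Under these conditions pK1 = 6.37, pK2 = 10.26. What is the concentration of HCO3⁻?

[HCO3⁻] = 3.92 mmol/L

α₁ = 1 / (1 + [H⁺]/K1 + K2/[H⁺]) = 1 / (1 + 10^-1.79 + 10^-2.10)
   = 1 / (1 + 0.016218 + 0.0079433) = 1/1.0242 = 0.9764
[HCO3⁻] = α₁ × DIC = 0.9764 × 4.01 = 3.92 mmol/L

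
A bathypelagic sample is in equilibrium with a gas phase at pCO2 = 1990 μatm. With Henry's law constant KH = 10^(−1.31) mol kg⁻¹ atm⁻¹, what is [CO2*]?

KH = 10^(−1.31) = 4.898×10^-2 mol kg⁻¹ atm⁻¹
[CO2*] = KH · pCO2 = 4.898×10^-2 × 1990×10^-6 atm = 9.75×10^-5 mol/kg

[CO2*] = 97.5 μmol/kg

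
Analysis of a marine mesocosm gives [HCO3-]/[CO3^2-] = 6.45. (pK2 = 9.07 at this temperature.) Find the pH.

pH = 8.26

From K2 = [H⁺][CO3^2-]/[HCO3-]:  pH = pK2 − log₁₀([HCO3-]/[CO3^2-])
log₁₀(6.45) = +0.810
pH = 9.07 − (+0.810) = 8.26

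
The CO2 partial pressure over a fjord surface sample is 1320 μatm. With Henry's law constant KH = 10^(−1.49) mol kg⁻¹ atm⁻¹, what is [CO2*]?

KH = 10^(−1.49) = 3.236×10^-2 mol kg⁻¹ atm⁻¹
[CO2*] = KH · pCO2 = 3.236×10^-2 × 1320×10^-6 atm = 4.27×10^-5 mol/kg

[CO2*] = 42.7 μmol/kg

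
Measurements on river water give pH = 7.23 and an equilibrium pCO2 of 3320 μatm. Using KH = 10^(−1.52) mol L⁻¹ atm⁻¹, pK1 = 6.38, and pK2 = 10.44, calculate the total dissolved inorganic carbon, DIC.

[CO2*] = KH · pCO2 = 10^(−1.52) × 3320×10^-6 = 1.003×10^-4 mol/L
α₀ = 1/(1 + K1/[H⁺] + K1K2/[H⁺]²) = 1/(1 + 10^+0.85 + 10^-2.36) = 0.1237
DIC = [CO2*]/α₀ = 1.003×10^-4 / 0.1237 = 0.811 mmol/L

DIC = 0.811 mmol/L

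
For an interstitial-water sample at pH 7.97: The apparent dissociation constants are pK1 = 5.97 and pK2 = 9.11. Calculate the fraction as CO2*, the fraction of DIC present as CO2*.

α₀ = 0.00924

α₀ = 1 / (1 + K1/[H⁺] + K1K2/[H⁺]²) = 1 / (1 + 10^+2.00 + 10^+0.86)
   = 1 / (1 + 100.00 + 7.2444) = 1/108.24 = 0.009238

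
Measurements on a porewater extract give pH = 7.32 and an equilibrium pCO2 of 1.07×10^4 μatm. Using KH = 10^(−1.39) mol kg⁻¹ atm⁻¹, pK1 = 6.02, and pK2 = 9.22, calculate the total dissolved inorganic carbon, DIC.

DIC = 9.24 mmol/kg

[CO2*] = KH · pCO2 = 10^(−1.39) × 1.07×10^4×10^-6 = 4.359×10^-4 mol/kg
α₀ = 1/(1 + K1/[H⁺] + K1K2/[H⁺]²) = 1/(1 + 10^+1.30 + 10^-0.60) = 0.04716
DIC = [CO2*]/α₀ = 4.359×10^-4 / 0.04716 = 9.24 mmol/kg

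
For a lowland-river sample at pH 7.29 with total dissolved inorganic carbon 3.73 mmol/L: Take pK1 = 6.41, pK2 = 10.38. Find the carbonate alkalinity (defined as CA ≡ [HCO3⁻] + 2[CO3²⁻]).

CA = [HCO3⁻] + 2[CO3²⁻] = (α₁ + 2α₂)·DIC
At pH 7.29: [H⁺]/K1 = 10^-0.88 = 0.13183, K2/[H⁺] = 10^-3.09 = 0.00081283
α₁ = 1/(1 + 0.13183 + 0.00081283) = 1/1.1326 = 0.8829; α₂ = α₁·K2/[H⁺] = 0.0007176
α₁ + 2α₂ = 0.8843
CA = 0.8843 × 3.73 = 3.30 mmol/L

CA = 3.30 mmol/L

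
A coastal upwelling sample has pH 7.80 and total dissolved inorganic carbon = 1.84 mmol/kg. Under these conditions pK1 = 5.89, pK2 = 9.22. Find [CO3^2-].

[CO3²⁻] = 0.0666 mmol/kg

α₂ = 1 / (1 + [H⁺]/K2 + [H⁺]²/(K1K2)) = 1 / (1 + 10^+1.42 + 10^-0.49)
   = 1 / (1 + 26.303 + 0.32359) = 1/27.626 = 0.03620
[CO3²⁻] = α₂ × DIC = 0.03620 × 1.84 = 0.0666 mmol/kg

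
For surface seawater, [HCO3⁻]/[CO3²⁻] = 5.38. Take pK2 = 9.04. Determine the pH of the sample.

pH = 8.31

From K2 = [H⁺][CO3²⁻]/[HCO3⁻]:  pH = pK2 − log₁₀([HCO3⁻]/[CO3²⁻])
log₁₀(5.38) = +0.731
pH = 9.04 − (+0.731) = 8.31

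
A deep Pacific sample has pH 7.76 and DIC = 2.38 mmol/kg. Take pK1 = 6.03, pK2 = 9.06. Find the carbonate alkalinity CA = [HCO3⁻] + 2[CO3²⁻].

CA = [HCO3⁻] + 2[CO3²⁻] = (α₁ + 2α₂)·DIC
At pH 7.76: [H⁺]/K1 = 10^-1.73 = 0.018621, K2/[H⁺] = 10^-1.30 = 0.050119
α₁ = 1/(1 + 0.018621 + 0.050119) = 1/1.0687 = 0.9357; α₂ = α₁·K2/[H⁺] = 0.04690
α₁ + 2α₂ = 1.0295
CA = 1.0295 × 2.38 = 2.45 mmol/kg

CA = 2.45 mmol/kg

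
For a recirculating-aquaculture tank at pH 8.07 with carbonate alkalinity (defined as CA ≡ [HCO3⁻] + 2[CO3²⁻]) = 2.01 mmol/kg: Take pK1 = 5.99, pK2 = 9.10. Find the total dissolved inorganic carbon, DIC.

CA = [HCO3⁻] + 2[CO3²⁻] = (α₁ + 2α₂)·DIC
At pH 8.07: [H⁺]/K1 = 10^-2.08 = 0.0083176, K2/[H⁺] = 10^-1.03 = 0.093325
α₁ = 1/(1 + 0.0083176 + 0.093325) = 1/1.1016 = 0.9077; α₂ = α₁·K2/[H⁺] = 0.08471
α₁ + 2α₂ = 1.0772
DIC = CA / (α₁ + 2α₂) = 2.01 / 1.0772 = 1.87 mmol/kg

DIC = 1.87 mmol/kg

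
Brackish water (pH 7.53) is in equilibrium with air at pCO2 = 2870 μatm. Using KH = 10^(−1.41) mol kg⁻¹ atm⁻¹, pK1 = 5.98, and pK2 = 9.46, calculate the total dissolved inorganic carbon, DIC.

DIC = 4.12 mmol/kg

[CO2*] = KH · pCO2 = 10^(−1.41) × 2870×10^-6 = 1.117×10^-4 mol/kg
α₀ = 1/(1 + K1/[H⁺] + K1K2/[H⁺]²) = 1/(1 + 10^+1.55 + 10^-0.38) = 0.02710
DIC = [CO2*]/α₀ = 1.117×10^-4 / 0.02710 = 4.12 mmol/kg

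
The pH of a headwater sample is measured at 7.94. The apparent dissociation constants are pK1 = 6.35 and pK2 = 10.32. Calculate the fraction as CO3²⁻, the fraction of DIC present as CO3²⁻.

α₂ = 1 / (1 + [H⁺]/K2 + [H⁺]²/(K1K2)) = 1 / (1 + 10^+2.38 + 10^+0.79)
   = 1 / (1 + 239.88 + 6.1660) = 1/247.05 = 0.004048

α₂ = 0.00405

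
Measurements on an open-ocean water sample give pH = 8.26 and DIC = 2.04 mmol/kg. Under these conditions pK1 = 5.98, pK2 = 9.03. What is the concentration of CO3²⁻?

[CO3²⁻] = 0.295 mmol/kg

α₂ = 1 / (1 + [H⁺]/K2 + [H⁺]²/(K1K2)) = 1 / (1 + 10^+0.77 + 10^-1.51)
   = 1 / (1 + 5.8884 + 0.030903) = 1/6.9193 = 0.1445
[CO3²⁻] = α₂ × DIC = 0.1445 × 2.04 = 0.295 mmol/kg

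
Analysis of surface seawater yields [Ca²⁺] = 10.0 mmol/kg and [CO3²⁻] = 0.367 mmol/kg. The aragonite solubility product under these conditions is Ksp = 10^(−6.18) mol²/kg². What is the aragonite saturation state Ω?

Ksp = 10^(−6.18) = 6.607×10^-7
Ω = [Ca²⁺][CO3²⁻]/Ksp = (10.0×10^-3)(0.367×10^-3) / 6.607×10^-7 = 5.55

Ω = 5.55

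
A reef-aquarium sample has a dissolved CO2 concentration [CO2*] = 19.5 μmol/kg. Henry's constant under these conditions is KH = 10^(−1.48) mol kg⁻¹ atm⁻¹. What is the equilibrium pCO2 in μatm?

KH = 10^(−1.48) = 3.311×10^-2 mol kg⁻¹ atm⁻¹
pCO2 = [CO2*]/KH = 19.5×10^-6 / 3.311×10^-2 = 5.89×10^-4 atm = 589 μatm

pCO2 = 589 μatm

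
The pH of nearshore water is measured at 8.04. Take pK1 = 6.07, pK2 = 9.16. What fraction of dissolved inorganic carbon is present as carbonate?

α₂ = 0.0698

α₂ = 1 / (1 + [H⁺]/K2 + [H⁺]²/(K1K2)) = 1 / (1 + 10^+1.12 + 10^-0.85)
   = 1 / (1 + 13.183 + 0.14125) = 1/14.324 = 0.06981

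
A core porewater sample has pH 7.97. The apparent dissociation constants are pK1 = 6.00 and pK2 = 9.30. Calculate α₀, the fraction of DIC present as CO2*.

α₀ = 0.0101

α₀ = 1 / (1 + K1/[H⁺] + K1K2/[H⁺]²) = 1 / (1 + 10^+1.97 + 10^+0.64)
   = 1 / (1 + 93.325 + 4.3652) = 1/98.691 = 0.01013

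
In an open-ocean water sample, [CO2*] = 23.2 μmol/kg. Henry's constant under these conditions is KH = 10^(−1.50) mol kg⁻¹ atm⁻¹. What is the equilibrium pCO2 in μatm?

KH = 10^(−1.50) = 3.162×10^-2 mol kg⁻¹ atm⁻¹
pCO2 = [CO2*]/KH = 23.2×10^-6 / 3.162×10^-2 = 7.34×10^-4 atm = 734 μatm

pCO2 = 734 μatm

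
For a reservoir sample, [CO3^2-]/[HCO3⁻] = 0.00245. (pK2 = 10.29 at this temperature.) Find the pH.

pH = 7.68

From K2 = [H⁺][CO3^2-]/[HCO3⁻]:  pH = pK2 + log₁₀([CO3^2-]/[HCO3⁻])
log₁₀(0.00245) = -2.611
pH = 10.29 + (-2.611) = 7.68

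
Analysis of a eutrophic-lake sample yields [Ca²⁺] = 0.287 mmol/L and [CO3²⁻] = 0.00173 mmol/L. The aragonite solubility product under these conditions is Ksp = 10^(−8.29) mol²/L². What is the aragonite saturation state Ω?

Ω = 0.0968

Ksp = 10^(−8.29) = 5.129×10^-9
Ω = [Ca²⁺][CO3²⁻]/Ksp = (0.287×10^-3)(0.00173×10^-3) / 5.129×10^-9 = 0.0968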